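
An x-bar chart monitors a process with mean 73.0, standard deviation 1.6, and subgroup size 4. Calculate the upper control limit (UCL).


UCL = 73.0 + 3 * 1.6 / sqrt(4)

75.4


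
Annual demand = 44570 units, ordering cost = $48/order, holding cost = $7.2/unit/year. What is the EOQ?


Formula: EOQ = sqrt(2 * D * S / H)
Numerator: 2 * 44570 * 48 = 4278720
2DS/H = 4278720 / 7.2 = 594266.7
EOQ = sqrt(594266.7) = 770.9 units

770.9 units


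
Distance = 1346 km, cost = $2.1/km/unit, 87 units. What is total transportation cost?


TC = dist * cost * units = 1346 * 2.1 * 87 = $245914.20

$245914.20


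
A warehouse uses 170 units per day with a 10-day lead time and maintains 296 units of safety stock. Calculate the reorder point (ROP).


Formula: ROP = (Daily Demand * Lead Time) + Safety Stock
Demand during lead time = 170 * 10 = 1700 units
ROP = 1700 + 296 = 1996 units

1996 units


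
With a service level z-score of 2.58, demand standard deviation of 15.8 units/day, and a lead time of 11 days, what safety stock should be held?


Formula: SS = z * sigma_d * sqrt(LT)
sqrt(LT) = sqrt(11) = 3.3166
SS = 2.58 * 15.8 * 3.3166
SS = 135.2 units

135.2 units


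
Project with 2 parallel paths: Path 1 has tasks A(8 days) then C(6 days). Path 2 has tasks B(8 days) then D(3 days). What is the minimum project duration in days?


Path 1 = 8 + 6 = 14 days
Path 2 = 8 + 3 = 11 days
Duration = max(14, 11) = 14 days

14 days


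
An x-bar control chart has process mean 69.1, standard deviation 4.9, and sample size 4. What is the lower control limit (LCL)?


LCL = 69.1 - 3 * 4.9 / sqrt(4)

61.75


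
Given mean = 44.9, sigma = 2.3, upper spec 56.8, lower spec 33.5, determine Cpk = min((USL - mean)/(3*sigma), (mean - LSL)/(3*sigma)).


Cpu = (56.8 - 44.9) / (3 * 2.3) = 1.72
Cpl = (44.9 - 33.5) / (3 * 2.3) = 1.65
Cpk = min(1.72, 1.65) = 1.65

1.65


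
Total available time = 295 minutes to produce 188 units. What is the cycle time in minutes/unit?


Formula: CT = Available Time / Number of Units
CT = 295 min / 188 units
CT = 1.57 min/unit

1.57 min/unit


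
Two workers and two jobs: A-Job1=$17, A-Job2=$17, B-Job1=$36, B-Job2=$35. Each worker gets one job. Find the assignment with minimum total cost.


Option 1: A->1 + B->2 = $17 + $35 = $52
Option 2: A->2 + B->1 = $17 + $36 = $53
Min cost = min($52, $53) = $52

$52


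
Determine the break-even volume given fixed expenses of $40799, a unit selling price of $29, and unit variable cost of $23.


Formula: BEQ = Fixed Costs / (Price - Variable Cost)
Contribution margin = $29 - $23 = $6/unit
BEQ = ceil($40799 / $6/unit) = ceil(6799.83) = 6800 units

6800 units


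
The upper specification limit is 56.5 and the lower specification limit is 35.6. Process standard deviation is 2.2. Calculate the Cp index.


Cp = (56.5 - 35.6) / (6 * 2.2)

1.58


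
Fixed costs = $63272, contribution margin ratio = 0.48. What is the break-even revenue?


Formula: BER = Fixed Costs / Contribution Margin Ratio
BER = $63272 / 0.48
BER = $131816.67 (to the nearest cent)

$131816.67


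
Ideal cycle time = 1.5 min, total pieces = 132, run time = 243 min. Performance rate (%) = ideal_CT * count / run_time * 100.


Formula: Performance = (Ideal CT * Total Count) / Run Time * 100
Ideal output time = 1.5 * 132 = 198.0 min
Performance = 198.0 / 243 * 100 = 81.5%

81.5%


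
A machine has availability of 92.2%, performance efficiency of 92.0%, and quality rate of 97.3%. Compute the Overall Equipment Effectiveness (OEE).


Formula: OEE = Availability * Performance * Quality / 10000
A * P = 92.2% * 92.0% / 100 = 84.82%
OEE = 84.82% * 97.3% / 100 = 82.5%

82.5%


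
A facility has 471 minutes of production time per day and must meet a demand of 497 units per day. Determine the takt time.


Formula: Takt Time = Available Production Time / Customer Demand
Takt = 471 min/day / 497 units/day
Takt = 0.95 min/unit

0.95 min/unit


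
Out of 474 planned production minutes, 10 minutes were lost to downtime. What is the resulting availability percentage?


Formula: Availability = (Planned Time - Downtime) / Planned Time * 100
Uptime = 474 - 10 = 464 min
Availability = 464 / 474 * 100 = 97.9%

97.9%


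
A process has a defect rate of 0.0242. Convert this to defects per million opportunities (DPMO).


DPMO = defect_rate * 1000000 = 0.0242 * 1000000

24200


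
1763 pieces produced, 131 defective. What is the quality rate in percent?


Formula: Quality Rate = Good Pieces / Total Pieces * 100
Good pieces = 1763 - 131 = 1632
QR = 1632 / 1763 * 100 = 92.6%

92.6%


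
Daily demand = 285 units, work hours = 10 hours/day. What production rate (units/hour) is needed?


Formula: Production Rate = Daily Demand / Available Hours
Rate = 285 units/day / 10 hours/day
Rate = 28.5 units/hour

28.5 units/hour


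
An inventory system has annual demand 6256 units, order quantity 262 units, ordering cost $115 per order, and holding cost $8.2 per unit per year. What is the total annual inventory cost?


TC = 6256/262 * 115 + 262/2 * 8.2

$3820.15


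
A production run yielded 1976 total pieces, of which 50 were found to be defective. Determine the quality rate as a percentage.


Formula: Quality Rate = Good Pieces / Total Pieces * 100
Good pieces = 1976 - 50 = 1926
QR = 1926 / 1976 * 100 = 97.5%

97.5%


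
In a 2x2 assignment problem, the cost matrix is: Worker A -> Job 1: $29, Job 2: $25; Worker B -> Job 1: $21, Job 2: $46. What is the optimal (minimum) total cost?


Option 1: A->1 + B->2 = $29 + $46 = $75
Option 2: A->2 + B->1 = $25 + $21 = $46
Min cost = min($75, $46) = $46

$46


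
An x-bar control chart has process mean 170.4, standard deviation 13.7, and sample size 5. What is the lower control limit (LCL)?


LCL = 170.4 - 3 * 13.7 / sqrt(5)

152.02


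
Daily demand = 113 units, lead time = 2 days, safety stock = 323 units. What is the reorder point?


Formula: ROP = (Daily Demand * Lead Time) + Safety Stock
Demand during lead time = 113 * 2 = 226 units
ROP = 226 + 323 = 549 units

549 units


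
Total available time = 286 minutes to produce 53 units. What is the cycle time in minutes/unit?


Formula: CT = Available Time / Number of Units
CT = 286 min / 53 units
CT = 5.4 min/unit

5.4 min/unit


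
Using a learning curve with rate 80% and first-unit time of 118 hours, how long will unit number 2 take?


Formula: T_n = T_1 * (learning_rate)^(log2(n)) where learning_rate = rate/100
Doublings = log2(2) = 1
T_n = 118 * 0.8^1
T_n = 118 * 0.8 = 94.4 hours

94.4 hours


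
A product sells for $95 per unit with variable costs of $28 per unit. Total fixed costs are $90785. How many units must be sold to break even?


Formula: BEQ = Fixed Costs / (Price - Variable Cost)
Contribution margin = $95 - $28 = $67/unit
BEQ = ceil($90785 / $67/unit) = ceil(1355.0) = 1355 units

1355 units


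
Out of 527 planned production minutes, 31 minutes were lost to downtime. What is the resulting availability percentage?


Formula: Availability = (Planned Time - Downtime) / Planned Time * 100
Uptime = 527 - 31 = 496 min
Availability = 496 / 527 * 100 = 94.1%

94.1%


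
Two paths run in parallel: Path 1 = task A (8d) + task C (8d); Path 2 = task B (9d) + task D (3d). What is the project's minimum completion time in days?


Path 1 = 8 + 8 = 16 days
Path 2 = 9 + 3 = 12 days
Duration = max(16, 12) = 16 days

16 days


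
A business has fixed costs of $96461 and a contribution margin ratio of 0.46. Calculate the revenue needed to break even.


Formula: BER = Fixed Costs / Contribution Margin Ratio
BER = $96461 / 0.46
BER = $209697.83 (to the nearest cent)

$209697.83


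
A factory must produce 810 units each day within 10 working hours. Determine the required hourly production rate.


Formula: Production Rate = Daily Demand / Available Hours
Rate = 810 units/day / 10 hours/day
Rate = 81.0 units/hour

81.0 units/hour


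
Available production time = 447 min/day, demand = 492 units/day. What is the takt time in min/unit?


Formula: Takt Time = Available Production Time / Customer Demand
Takt = 447 min/day / 492 units/day
Takt = 0.91 min/unit

0.91 min/unit


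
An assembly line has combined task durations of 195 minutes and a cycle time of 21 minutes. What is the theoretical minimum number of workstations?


Formula: N_min = ceil(Sum of Task Times / Cycle Time)
N_min = ceil(195 min / 21 min) = ceil(9.2857)
N_min = 10 stations

10


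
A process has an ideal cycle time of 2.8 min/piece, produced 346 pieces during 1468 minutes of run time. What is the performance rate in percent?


Formula: Performance = (Ideal CT * Total Count) / Run Time * 100
Ideal output time = 2.8 * 346 = 968.8 min
Performance = 968.8 / 1468 * 100 = 66.0%

66.0%


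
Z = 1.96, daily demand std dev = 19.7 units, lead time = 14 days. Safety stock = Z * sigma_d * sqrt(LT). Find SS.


Formula: SS = z * sigma_d * sqrt(LT)
sqrt(LT) = sqrt(14) = 3.7417
SS = 1.96 * 19.7 * 3.7417
SS = 144.5 units

144.5 units


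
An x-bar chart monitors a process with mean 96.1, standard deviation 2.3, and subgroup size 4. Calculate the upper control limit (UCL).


UCL = 96.1 + 3 * 2.3 / sqrt(4)

99.55


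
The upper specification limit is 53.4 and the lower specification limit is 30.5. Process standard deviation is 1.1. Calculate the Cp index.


Cp = (53.4 - 30.5) / (6 * 1.1)

3.47


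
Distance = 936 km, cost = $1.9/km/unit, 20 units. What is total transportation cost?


TC = dist * cost * units = 936 * 1.9 * 20 = $35568.00

$35568.00


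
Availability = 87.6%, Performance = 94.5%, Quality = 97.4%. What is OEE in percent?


Formula: OEE = Availability * Performance * Quality / 10000
A * P = 87.6% * 94.5% / 100 = 82.78%
OEE = 82.78% * 97.4% / 100 = 80.6%

80.6%


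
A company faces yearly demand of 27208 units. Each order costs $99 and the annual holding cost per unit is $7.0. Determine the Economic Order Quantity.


Formula: EOQ = sqrt(2 * D * S / H)
Numerator: 2 * 27208 * 99 = 5387184
2DS/H = 5387184 / 7.0 = 769597.7
EOQ = sqrt(769597.7) = 877.3 units

877.3 units


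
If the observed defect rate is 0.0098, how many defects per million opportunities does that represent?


DPMO = defect_rate * 1000000 = 0.0098 * 1000000

9800


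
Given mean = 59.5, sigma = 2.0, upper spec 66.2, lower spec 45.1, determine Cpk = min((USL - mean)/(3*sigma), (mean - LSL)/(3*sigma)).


Cpu = (66.2 - 59.5) / (3 * 2.0) = 1.12
Cpl = (59.5 - 45.1) / (3 * 2.0) = 2.4
Cpk = min(1.12, 2.4) = 1.12

1.12


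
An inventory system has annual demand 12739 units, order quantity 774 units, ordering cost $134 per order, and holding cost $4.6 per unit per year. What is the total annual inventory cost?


TC = 12739/774 * 134 + 774/2 * 4.6

$3985.66


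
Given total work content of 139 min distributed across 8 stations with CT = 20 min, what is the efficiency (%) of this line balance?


Formula: Efficiency = Sum of Task Times / (N_stations * CT) * 100
Total station capacity = 8 stations * 20 min = 160 min
Efficiency = 139 / 160 * 100 = 86.9%

86.9%


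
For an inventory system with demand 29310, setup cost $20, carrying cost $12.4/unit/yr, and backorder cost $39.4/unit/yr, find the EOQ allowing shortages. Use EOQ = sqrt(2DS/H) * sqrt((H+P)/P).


Formula: EOQ* = sqrt(2DS/H) * sqrt((H+P)/P)
Base EOQ = sqrt(2*29310*20/12.4) = 307.49 units
Correction = sqrt((12.4+39.4)/39.4) = 1.14661
EOQ* = 307.49 * 1.14661 = 352.6 units

352.6 units


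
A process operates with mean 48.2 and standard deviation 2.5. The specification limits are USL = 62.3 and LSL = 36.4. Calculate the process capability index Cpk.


Cpu = (62.3 - 48.2) / (3 * 2.5) = 1.88
Cpl = (48.2 - 36.4) / (3 * 2.5) = 1.57
Cpk = min(1.88, 1.57) = 1.57

1.57


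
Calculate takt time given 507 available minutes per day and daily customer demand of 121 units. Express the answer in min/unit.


Formula: Takt Time = Available Production Time / Customer Demand
Takt = 507 min/day / 121 units/day
Takt = 4.19 min/unit

4.19 min/unit


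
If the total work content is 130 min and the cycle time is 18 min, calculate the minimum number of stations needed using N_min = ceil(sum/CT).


Formula: N_min = ceil(Sum of Task Times / Cycle Time)
N_min = ceil(130 min / 18 min) = ceil(7.2222)
N_min = 8 stations

8


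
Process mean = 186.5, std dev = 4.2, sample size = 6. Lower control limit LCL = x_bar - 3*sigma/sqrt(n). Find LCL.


LCL = 186.5 - 3 * 4.2 / sqrt(6)

181.36


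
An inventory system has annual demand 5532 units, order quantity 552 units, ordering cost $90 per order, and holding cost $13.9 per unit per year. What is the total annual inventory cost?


TC = 5532/552 * 90 + 552/2 * 13.9

$4738.36


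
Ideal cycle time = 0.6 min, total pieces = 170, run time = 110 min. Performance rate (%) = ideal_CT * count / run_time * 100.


Formula: Performance = (Ideal CT * Total Count) / Run Time * 100
Ideal output time = 0.6 * 170 = 102.0 min
Performance = 102.0 / 110 * 100 = 92.7%

92.7%


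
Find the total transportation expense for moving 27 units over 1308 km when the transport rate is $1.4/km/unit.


TC = dist * cost * units = 1308 * 1.4 * 27 = $49442.40

$49442.40


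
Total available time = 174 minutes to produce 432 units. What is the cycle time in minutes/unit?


Formula: CT = Available Time / Number of Units
CT = 174 min / 432 units
CT = 0.4 min/unit

0.4 min/unit


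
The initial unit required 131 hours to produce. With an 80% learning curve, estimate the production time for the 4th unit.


Formula: T_n = T_1 * (learning_rate)^(log2(n)) where learning_rate = rate/100
Doublings = log2(4) = 2
T_n = 131 * 0.8^2
T_n = 131 * 0.64 = 83.8 hours

83.8 hours


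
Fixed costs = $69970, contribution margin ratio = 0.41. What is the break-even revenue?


Formula: BER = Fixed Costs / Contribution Margin Ratio
BER = $69970 / 0.41
BER = $170658.54 (to the nearest cent)

$170658.54


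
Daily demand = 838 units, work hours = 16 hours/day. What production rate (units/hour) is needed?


Formula: Production Rate = Daily Demand / Available Hours
Rate = 838 units/day / 16 hours/day
Rate = 52.4 units/hour

52.4 units/hour


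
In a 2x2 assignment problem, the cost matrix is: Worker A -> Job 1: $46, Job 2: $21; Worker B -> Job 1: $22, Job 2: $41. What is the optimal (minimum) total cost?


Option 1: A->1 + B->2 = $46 + $41 = $87
Option 2: A->2 + B->1 = $21 + $22 = $43
Min cost = min($87, $43) = $43

$43


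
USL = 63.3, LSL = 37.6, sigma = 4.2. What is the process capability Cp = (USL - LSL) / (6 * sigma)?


Cp = (63.3 - 37.6) / (6 * 4.2)

1.02


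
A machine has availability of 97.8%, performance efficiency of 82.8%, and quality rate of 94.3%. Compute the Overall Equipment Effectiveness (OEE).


Formula: OEE = Availability * Performance * Quality / 10000
A * P = 97.8% * 82.8% / 100 = 80.98%
OEE = 80.98% * 94.3% / 100 = 76.4%

76.4%


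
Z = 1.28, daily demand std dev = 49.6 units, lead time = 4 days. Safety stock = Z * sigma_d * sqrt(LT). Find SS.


Formula: SS = z * sigma_d * sqrt(LT)
sqrt(LT) = sqrt(4) = 2.0
SS = 1.28 * 49.6 * 2.0
SS = 127.0 units

127.0 units


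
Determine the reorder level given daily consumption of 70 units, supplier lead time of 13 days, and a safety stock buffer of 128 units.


Formula: ROP = (Daily Demand * Lead Time) + Safety Stock
Demand during lead time = 70 * 13 = 910 units
ROP = 910 + 128 = 1038 units

1038 units


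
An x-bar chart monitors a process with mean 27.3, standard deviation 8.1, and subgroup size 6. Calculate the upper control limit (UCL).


UCL = 27.3 + 3 * 8.1 / sqrt(6)

37.22


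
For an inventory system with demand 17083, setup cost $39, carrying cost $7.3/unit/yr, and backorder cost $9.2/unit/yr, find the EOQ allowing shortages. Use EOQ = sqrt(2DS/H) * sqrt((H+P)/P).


Formula: EOQ* = sqrt(2DS/H) * sqrt((H+P)/P)
Base EOQ = sqrt(2*17083*39/7.3) = 427.24 units
Correction = sqrt((7.3+9.2)/9.2) = 1.33921
EOQ* = 427.24 * 1.33921 = 572.2 units

572.2 units


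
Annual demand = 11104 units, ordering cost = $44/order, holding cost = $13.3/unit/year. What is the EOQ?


Formula: EOQ = sqrt(2 * D * S / H)
Numerator: 2 * 11104 * 44 = 977152
2DS/H = 977152 / 13.3 = 73470.1
EOQ = sqrt(73470.1) = 271.1 units

271.1 units


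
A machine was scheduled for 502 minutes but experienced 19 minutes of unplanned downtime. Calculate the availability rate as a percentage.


Formula: Availability = (Planned Time - Downtime) / Planned Time * 100
Uptime = 502 - 19 = 483 min
Availability = 483 / 502 * 100 = 96.2%

96.2%


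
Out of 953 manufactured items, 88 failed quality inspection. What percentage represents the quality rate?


Formula: Quality Rate = Good Pieces / Total Pieces * 100
Good pieces = 953 - 88 = 865
QR = 865 / 953 * 100 = 90.8%

90.8%


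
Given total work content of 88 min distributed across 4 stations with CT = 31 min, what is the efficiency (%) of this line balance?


Formula: Efficiency = Sum of Task Times / (N_stations * CT) * 100
Total station capacity = 4 stations * 31 min = 124 min
Efficiency = 88 / 124 * 100 = 71.0%

71.0%


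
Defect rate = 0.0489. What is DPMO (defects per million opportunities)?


DPMO = defect_rate * 1000000 = 0.0489 * 1000000

48900


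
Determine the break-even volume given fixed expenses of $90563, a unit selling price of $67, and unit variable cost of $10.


Formula: BEQ = Fixed Costs / (Price - Variable Cost)
Contribution margin = $67 - $10 = $57/unit
BEQ = ceil($90563 / $57/unit) = ceil(1588.82) = 1589 units

1589 units


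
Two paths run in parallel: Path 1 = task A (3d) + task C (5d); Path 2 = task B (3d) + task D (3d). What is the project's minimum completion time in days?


Path 1 = 3 + 5 = 8 days
Path 2 = 3 + 3 = 6 days
Duration = max(8, 6) = 8 days

8 days


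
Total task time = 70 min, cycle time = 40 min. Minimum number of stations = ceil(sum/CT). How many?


Formula: N_min = ceil(Sum of Task Times / Cycle Time)
N_min = ceil(70 min / 40 min) = ceil(1.75)
N_min = 2 stations

2


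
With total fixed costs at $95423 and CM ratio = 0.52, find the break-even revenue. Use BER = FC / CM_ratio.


Formula: BER = Fixed Costs / Contribution Margin Ratio
BER = $95423 / 0.52
BER = $183505.77 (to the nearest cent)

$183505.77


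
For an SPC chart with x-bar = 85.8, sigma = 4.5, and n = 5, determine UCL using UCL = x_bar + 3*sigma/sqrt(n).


UCL = 85.8 + 3 * 4.5 / sqrt(5)

91.84


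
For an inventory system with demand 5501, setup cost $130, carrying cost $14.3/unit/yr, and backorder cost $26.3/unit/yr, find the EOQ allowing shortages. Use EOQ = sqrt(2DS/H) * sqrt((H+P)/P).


Formula: EOQ* = sqrt(2DS/H) * sqrt((H+P)/P)
Base EOQ = sqrt(2*5501*130/14.3) = 316.26 units
Correction = sqrt((14.3+26.3)/26.3) = 1.24247
EOQ* = 316.26 * 1.24247 = 392.9 units

392.9 units


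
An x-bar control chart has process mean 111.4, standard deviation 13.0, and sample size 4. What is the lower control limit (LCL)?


LCL = 111.4 - 3 * 13.0 / sqrt(4)

91.9


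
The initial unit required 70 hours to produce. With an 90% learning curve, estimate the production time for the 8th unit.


Formula: T_n = T_1 * (learning_rate)^(log2(n)) where learning_rate = rate/100
Doublings = log2(8) = 3
T_n = 70 * 0.9^3
T_n = 70 * 0.729 = 51.0 hours

51.0 hours


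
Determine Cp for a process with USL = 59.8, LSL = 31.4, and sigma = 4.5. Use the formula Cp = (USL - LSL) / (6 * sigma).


Cp = (59.8 - 31.4) / (6 * 4.5)

1.05


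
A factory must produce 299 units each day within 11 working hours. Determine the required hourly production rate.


Formula: Production Rate = Daily Demand / Available Hours
Rate = 299 units/day / 11 hours/day
Rate = 27.2 units/hour

27.2 units/hour


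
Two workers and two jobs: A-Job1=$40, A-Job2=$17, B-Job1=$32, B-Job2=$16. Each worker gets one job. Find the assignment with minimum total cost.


Option 1: A->1 + B->2 = $40 + $16 = $56
Option 2: A->2 + B->1 = $17 + $32 = $49
Min cost = min($56, $49) = $49

$49


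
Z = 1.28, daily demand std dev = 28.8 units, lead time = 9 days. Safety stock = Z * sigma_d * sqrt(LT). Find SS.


Formula: SS = z * sigma_d * sqrt(LT)
sqrt(LT) = sqrt(9) = 3.0
SS = 1.28 * 28.8 * 3.0
SS = 110.6 units

110.6 units


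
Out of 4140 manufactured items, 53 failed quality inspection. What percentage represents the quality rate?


Formula: Quality Rate = Good Pieces / Total Pieces * 100
Good pieces = 4140 - 53 = 4087
QR = 4087 / 4140 * 100 = 98.7%

98.7%


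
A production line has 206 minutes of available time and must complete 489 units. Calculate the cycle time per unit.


Formula: CT = Available Time / Number of Units
CT = 206 min / 489 units
CT = 0.42 min/unit

0.42 min/unit


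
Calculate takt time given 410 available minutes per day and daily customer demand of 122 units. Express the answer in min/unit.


Formula: Takt Time = Available Production Time / Customer Demand
Takt = 410 min/day / 122 units/day
Takt = 3.36 min/unit

3.36 min/unit


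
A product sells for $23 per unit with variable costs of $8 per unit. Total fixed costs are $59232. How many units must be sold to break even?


Formula: BEQ = Fixed Costs / (Price - Variable Cost)
Contribution margin = $23 - $8 = $15/unit
BEQ = ceil($59232 / $15/unit) = ceil(3948.8) = 3949 units

3949 units


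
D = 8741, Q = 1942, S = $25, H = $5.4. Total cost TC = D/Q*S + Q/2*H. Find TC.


TC = 8741/1942 * 25 + 1942/2 * 5.4

$5355.93


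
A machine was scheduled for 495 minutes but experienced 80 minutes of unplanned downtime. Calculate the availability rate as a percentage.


Formula: Availability = (Planned Time - Downtime) / Planned Time * 100
Uptime = 495 - 80 = 415 min
Availability = 415 / 495 * 100 = 83.8%

83.8%


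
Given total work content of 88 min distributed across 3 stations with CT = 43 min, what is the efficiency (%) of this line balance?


Formula: Efficiency = Sum of Task Times / (N_stations * CT) * 100
Total station capacity = 3 stations * 43 min = 129 min
Efficiency = 88 / 129 * 100 = 68.2%

68.2%


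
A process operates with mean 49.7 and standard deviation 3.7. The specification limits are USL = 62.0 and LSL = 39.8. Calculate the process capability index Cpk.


Cpu = (62.0 - 49.7) / (3 * 3.7) = 1.11
Cpl = (49.7 - 39.8) / (3 * 3.7) = 0.89
Cpk = min(1.11, 0.89) = 0.89

0.89


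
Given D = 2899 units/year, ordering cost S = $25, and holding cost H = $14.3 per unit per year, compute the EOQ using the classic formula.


Formula: EOQ = sqrt(2 * D * S / H)
Numerator: 2 * 2899 * 25 = 144950
2DS/H = 144950 / 14.3 = 10136.4
EOQ = sqrt(10136.4) = 100.7 units

100.7 units


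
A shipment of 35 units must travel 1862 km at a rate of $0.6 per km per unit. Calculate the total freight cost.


TC = dist * cost * units = 1862 * 0.6 * 35 = $39102.00

$39102.00


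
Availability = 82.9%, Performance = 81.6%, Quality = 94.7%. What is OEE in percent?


Formula: OEE = Availability * Performance * Quality / 10000
A * P = 82.9% * 81.6% / 100 = 67.65%
OEE = 67.65% * 94.7% / 100 = 64.1%

64.1%


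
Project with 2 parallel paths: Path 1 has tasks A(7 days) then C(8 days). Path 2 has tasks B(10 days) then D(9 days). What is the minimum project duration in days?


Path 1 = 7 + 8 = 15 days
Path 2 = 10 + 9 = 19 days
Duration = max(15, 19) = 19 days

19 days


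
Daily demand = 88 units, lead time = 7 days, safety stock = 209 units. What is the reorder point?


Formula: ROP = (Daily Demand * Lead Time) + Safety Stock
Demand during lead time = 88 * 7 = 616 units
ROP = 616 + 209 = 825 units

825 units


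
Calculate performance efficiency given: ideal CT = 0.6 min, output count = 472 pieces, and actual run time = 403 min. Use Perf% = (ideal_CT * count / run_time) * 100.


Formula: Performance = (Ideal CT * Total Count) / Run Time * 100
Ideal output time = 0.6 * 472 = 283.2 min
Performance = 283.2 / 403 * 100 = 70.3%

70.3%


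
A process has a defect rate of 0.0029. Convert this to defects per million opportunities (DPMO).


DPMO = defect_rate * 1000000 = 0.0029 * 1000000

2900


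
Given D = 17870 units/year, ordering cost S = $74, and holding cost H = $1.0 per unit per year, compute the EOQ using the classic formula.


Formula: EOQ = sqrt(2 * D * S / H)
Numerator: 2 * 17870 * 74 = 2644760
2DS/H = 2644760 / 1.0 = 2644760.0
EOQ = sqrt(2644760.0) = 1626.3 units

1626.3 units


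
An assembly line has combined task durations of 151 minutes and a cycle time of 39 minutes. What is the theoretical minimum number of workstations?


Formula: N_min = ceil(Sum of Task Times / Cycle Time)
N_min = ceil(151 min / 39 min) = ceil(3.8718)
N_min = 4 stations

4


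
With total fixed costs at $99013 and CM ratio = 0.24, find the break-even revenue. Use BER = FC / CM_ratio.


Formula: BER = Fixed Costs / Contribution Margin Ratio
BER = $99013 / 0.24
BER = $412554.17 (to the nearest cent)

$412554.17


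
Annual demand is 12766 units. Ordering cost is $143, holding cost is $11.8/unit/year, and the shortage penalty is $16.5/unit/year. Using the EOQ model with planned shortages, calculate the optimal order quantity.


Formula: EOQ* = sqrt(2DS/H) * sqrt((H+P)/P)
Base EOQ = sqrt(2*12766*143/11.8) = 556.25 units
Correction = sqrt((11.8+16.5)/16.5) = 1.30964
EOQ* = 556.25 * 1.30964 = 728.5 units

728.5 units


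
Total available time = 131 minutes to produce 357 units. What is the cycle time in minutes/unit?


Formula: CT = Available Time / Number of Units
CT = 131 min / 357 units
CT = 0.37 min/unit

0.37 min/unit


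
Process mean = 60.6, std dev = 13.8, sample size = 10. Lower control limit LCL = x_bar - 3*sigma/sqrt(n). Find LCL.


LCL = 60.6 - 3 * 13.8 / sqrt(10)

47.51


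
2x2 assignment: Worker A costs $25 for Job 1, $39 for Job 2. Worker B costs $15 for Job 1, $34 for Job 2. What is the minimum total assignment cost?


Option 1: A->1 + B->2 = $25 + $34 = $59
Option 2: A->2 + B->1 = $39 + $15 = $54
Min cost = min($59, $54) = $54

$54


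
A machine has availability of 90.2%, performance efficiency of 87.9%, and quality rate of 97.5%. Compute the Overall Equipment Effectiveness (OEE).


Formula: OEE = Availability * Performance * Quality / 10000
A * P = 90.2% * 87.9% / 100 = 79.29%
OEE = 79.29% * 97.5% / 100 = 77.3%

77.3%


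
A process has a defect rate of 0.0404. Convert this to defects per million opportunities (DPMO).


DPMO = defect_rate * 1000000 = 0.0404 * 1000000

40400


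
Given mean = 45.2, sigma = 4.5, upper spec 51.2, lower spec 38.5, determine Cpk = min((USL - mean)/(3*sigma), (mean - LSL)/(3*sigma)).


Cpu = (51.2 - 45.2) / (3 * 4.5) = 0.44
Cpl = (45.2 - 38.5) / (3 * 4.5) = 0.5
Cpk = min(0.44, 0.5) = 0.44

0.44


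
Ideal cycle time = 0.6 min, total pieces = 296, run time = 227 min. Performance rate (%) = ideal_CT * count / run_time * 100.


Formula: Performance = (Ideal CT * Total Count) / Run Time * 100
Ideal output time = 0.6 * 296 = 177.6 min
Performance = 177.6 / 227 * 100 = 78.2%

78.2%


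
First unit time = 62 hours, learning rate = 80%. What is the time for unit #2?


Formula: T_n = T_1 * (learning_rate)^(log2(n)) where learning_rate = rate/100
Doublings = log2(2) = 1
T_n = 62 * 0.8^1
T_n = 62 * 0.8 = 49.6 hours

49.6 hours


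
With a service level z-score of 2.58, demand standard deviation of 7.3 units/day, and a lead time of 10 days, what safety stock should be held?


Formula: SS = z * sigma_d * sqrt(LT)
sqrt(LT) = sqrt(10) = 3.1623
SS = 2.58 * 7.3 * 3.1623
SS = 59.6 units

59.6 units


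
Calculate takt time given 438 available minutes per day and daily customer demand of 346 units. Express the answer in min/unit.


Formula: Takt Time = Available Production Time / Customer Demand
Takt = 438 min/day / 346 units/day
Takt = 1.27 min/unit

1.27 min/unit


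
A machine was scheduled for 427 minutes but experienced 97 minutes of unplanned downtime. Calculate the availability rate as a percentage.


Formula: Availability = (Planned Time - Downtime) / Planned Time * 100
Uptime = 427 - 97 = 330 min
Availability = 330 / 427 * 100 = 77.3%

77.3%


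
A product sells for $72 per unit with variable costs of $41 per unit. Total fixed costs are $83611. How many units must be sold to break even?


Formula: BEQ = Fixed Costs / (Price - Variable Cost)
Contribution margin = $72 - $41 = $31/unit
BEQ = ceil($83611 / $31/unit) = ceil(2697.13) = 2698 units

2698 units


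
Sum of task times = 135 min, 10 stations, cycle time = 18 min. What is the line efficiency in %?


Formula: Efficiency = Sum of Task Times / (N_stations * CT) * 100
Total station capacity = 10 stations * 18 min = 180 min
Efficiency = 135 / 180 * 100 = 75.0%

75.0%


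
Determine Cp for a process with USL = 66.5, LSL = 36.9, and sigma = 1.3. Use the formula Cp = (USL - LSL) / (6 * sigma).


Cp = (66.5 - 36.9) / (6 * 1.3)

3.79


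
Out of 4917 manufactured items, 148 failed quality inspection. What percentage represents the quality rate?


Formula: Quality Rate = Good Pieces / Total Pieces * 100
Good pieces = 4917 - 148 = 4769
QR = 4769 / 4917 * 100 = 97.0%

97.0%


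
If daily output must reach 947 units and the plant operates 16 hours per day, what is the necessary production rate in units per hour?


Formula: Production Rate = Daily Demand / Available Hours
Rate = 947 units/day / 16 hours/day
Rate = 59.2 units/hour

59.2 units/hour


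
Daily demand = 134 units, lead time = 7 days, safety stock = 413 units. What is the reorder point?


Formula: ROP = (Daily Demand * Lead Time) + Safety Stock
Demand during lead time = 134 * 7 = 938 units
ROP = 938 + 413 = 1351 units

1351 units


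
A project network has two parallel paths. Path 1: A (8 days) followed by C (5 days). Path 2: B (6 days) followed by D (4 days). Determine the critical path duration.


Path 1 = 8 + 5 = 13 days
Path 2 = 6 + 4 = 10 days
Duration = max(13, 10) = 13 days

13 days


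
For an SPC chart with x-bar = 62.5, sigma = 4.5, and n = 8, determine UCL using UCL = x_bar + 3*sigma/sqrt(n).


UCL = 62.5 + 3 * 4.5 / sqrt(8)

67.27


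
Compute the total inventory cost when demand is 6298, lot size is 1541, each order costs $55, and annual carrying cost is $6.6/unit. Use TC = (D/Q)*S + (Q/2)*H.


TC = 6298/1541 * 55 + 1541/2 * 6.6

$5310.08


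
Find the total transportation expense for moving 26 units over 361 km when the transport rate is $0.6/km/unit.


TC = dist * cost * units = 361 * 0.6 * 26 = $5631.60

$5631.60


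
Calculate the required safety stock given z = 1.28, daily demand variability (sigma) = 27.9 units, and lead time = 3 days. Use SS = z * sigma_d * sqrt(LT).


Formula: SS = z * sigma_d * sqrt(LT)
sqrt(LT) = sqrt(3) = 1.7321
SS = 1.28 * 27.9 * 1.7321
SS = 61.9 units

61.9 units


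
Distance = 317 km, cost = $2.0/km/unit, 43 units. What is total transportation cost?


TC = dist * cost * units = 317 * 2.0 * 43 = $27262.00

$27262.00


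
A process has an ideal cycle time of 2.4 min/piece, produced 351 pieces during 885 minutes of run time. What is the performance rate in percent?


Formula: Performance = (Ideal CT * Total Count) / Run Time * 100
Ideal output time = 2.4 * 351 = 842.4 min
Performance = 842.4 / 885 * 100 = 95.2%

95.2%


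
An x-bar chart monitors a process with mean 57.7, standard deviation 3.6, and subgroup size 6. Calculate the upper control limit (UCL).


UCL = 57.7 + 3 * 3.6 / sqrt(6)

62.11


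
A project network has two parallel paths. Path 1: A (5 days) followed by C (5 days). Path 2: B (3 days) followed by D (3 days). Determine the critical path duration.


Path 1 = 5 + 5 = 10 days
Path 2 = 3 + 3 = 6 days
Duration = max(10, 6) = 10 days

10 days


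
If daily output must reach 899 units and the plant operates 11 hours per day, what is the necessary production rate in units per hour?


Formula: Production Rate = Daily Demand / Available Hours
Rate = 899 units/day / 11 hours/day
Rate = 81.7 units/hour

81.7 units/hour


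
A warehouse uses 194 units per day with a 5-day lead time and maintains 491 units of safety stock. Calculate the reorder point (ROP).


Formula: ROP = (Daily Demand * Lead Time) + Safety Stock
Demand during lead time = 194 * 5 = 970 units
ROP = 970 + 491 = 1461 units

1461 units


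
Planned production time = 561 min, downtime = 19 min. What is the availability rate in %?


Formula: Availability = (Planned Time - Downtime) / Planned Time * 100
Uptime = 561 - 19 = 542 min
Availability = 542 / 561 * 100 = 96.6%

96.6%


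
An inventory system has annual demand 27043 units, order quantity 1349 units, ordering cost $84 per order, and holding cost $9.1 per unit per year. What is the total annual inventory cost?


TC = 27043/1349 * 84 + 1349/2 * 9.1

$7821.87


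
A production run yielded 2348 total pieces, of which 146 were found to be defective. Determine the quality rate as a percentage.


Formula: Quality Rate = Good Pieces / Total Pieces * 100
Good pieces = 2348 - 146 = 2202
QR = 2202 / 2348 * 100 = 93.8%

93.8%


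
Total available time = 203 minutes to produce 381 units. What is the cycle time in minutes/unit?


Formula: CT = Available Time / Number of Units
CT = 203 min / 381 units
CT = 0.53 min/unit

0.53 min/unit


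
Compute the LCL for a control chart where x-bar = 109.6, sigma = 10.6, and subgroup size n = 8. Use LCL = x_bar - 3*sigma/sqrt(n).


LCL = 109.6 - 3 * 10.6 / sqrt(8)

98.36


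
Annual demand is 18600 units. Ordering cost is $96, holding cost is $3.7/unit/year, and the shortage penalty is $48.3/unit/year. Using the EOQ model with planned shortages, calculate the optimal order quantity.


Formula: EOQ* = sqrt(2DS/H) * sqrt((H+P)/P)
Base EOQ = sqrt(2*18600*96/3.7) = 982.44 units
Correction = sqrt((3.7+48.3)/48.3) = 1.0376
EOQ* = 982.44 * 1.0376 = 1019.4 units

1019.4 units


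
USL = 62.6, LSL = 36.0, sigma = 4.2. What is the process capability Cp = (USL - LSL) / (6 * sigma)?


Cp = (62.6 - 36.0) / (6 * 4.2)

1.06


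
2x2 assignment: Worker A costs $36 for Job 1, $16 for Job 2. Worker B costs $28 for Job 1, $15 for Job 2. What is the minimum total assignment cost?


Option 1: A->1 + B->2 = $36 + $15 = $51
Option 2: A->2 + B->1 = $16 + $28 = $44
Min cost = min($51, $44) = $44

$44


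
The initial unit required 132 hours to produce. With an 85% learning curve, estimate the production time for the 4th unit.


Formula: T_n = T_1 * (learning_rate)^(log2(n)) where learning_rate = rate/100
Doublings = log2(4) = 2
T_n = 132 * 0.85^2
T_n = 132 * 0.7225 = 95.4 hours

95.4 hours


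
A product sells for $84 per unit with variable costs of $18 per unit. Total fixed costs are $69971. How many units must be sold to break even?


Formula: BEQ = Fixed Costs / (Price - Variable Cost)
Contribution margin = $84 - $18 = $66/unit
BEQ = ceil($69971 / $66/unit) = ceil(1060.17) = 1061 units

1061 units


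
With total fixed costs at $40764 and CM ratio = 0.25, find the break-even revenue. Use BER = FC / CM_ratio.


Formula: BER = Fixed Costs / Contribution Margin Ratio
BER = $40764 / 0.25
BER = $163056.00 (to the nearest cent)

$163056.00


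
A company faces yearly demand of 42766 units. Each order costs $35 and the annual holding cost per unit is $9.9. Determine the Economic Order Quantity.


Formula: EOQ = sqrt(2 * D * S / H)
Numerator: 2 * 42766 * 35 = 2993620
2DS/H = 2993620 / 9.9 = 302385.9
EOQ = sqrt(302385.9) = 549.9 units

549.9 units


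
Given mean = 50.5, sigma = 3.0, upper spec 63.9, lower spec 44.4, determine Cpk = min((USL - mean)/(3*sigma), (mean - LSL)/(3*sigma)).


Cpu = (63.9 - 50.5) / (3 * 3.0) = 1.49
Cpl = (50.5 - 44.4) / (3 * 3.0) = 0.68
Cpk = min(1.49, 0.68) = 0.68

0.68


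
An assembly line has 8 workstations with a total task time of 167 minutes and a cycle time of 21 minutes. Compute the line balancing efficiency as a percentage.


Formula: Efficiency = Sum of Task Times / (N_stations * CT) * 100
Total station capacity = 8 stations * 21 min = 168 min
Efficiency = 167 / 168 * 100 = 99.4%

99.4%


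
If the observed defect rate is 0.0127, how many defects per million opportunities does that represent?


DPMO = defect_rate * 1000000 = 0.0127 * 1000000

12700


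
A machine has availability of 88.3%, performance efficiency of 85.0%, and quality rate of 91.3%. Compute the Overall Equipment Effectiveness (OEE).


Formula: OEE = Availability * Performance * Quality / 10000
A * P = 88.3% * 85.0% / 100 = 75.06%
OEE = 75.06% * 91.3% / 100 = 68.5%

68.5%


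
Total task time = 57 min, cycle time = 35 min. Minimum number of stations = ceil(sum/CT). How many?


Formula: N_min = ceil(Sum of Task Times / Cycle Time)
N_min = ceil(57 min / 35 min) = ceil(1.6286)
N_min = 2 stations

2


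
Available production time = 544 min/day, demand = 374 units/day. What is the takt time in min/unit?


Formula: Takt Time = Available Production Time / Customer Demand
Takt = 544 min/day / 374 units/day
Takt = 1.45 min/unit

1.45 min/unit


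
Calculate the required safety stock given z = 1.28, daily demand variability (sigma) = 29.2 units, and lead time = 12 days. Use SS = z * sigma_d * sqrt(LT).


Formula: SS = z * sigma_d * sqrt(LT)
sqrt(LT) = sqrt(12) = 3.4641
SS = 1.28 * 29.2 * 3.4641
SS = 129.5 units

129.5 units


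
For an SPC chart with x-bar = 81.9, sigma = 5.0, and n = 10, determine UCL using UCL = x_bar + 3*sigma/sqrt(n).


UCL = 81.9 + 3 * 5.0 / sqrt(10)

86.64


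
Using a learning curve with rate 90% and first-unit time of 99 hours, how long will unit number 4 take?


Formula: T_n = T_1 * (learning_rate)^(log2(n)) where learning_rate = rate/100
Doublings = log2(4) = 2
T_n = 99 * 0.9^2
T_n = 99 * 0.81 = 80.2 hours

80.2 hours


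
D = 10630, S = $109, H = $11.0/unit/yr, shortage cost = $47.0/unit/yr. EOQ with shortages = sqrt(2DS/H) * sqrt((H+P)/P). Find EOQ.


Formula: EOQ* = sqrt(2DS/H) * sqrt((H+P)/P)
Base EOQ = sqrt(2*10630*109/11.0) = 458.99 units
Correction = sqrt((11.0+47.0)/47.0) = 1.11087
EOQ* = 458.99 * 1.11087 = 509.9 units

509.9 units


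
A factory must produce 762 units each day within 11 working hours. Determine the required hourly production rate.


Formula: Production Rate = Daily Demand / Available Hours
Rate = 762 units/day / 11 hours/day
Rate = 69.3 units/hour

69.3 units/hour


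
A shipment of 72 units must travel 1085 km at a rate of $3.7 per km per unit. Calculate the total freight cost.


TC = dist * cost * units = 1085 * 3.7 * 72 = $289044.00

$289044.00


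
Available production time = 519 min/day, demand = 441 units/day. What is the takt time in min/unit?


Formula: Takt Time = Available Production Time / Customer Demand
Takt = 519 min/day / 441 units/day
Takt = 1.18 min/unit

1.18 min/unit


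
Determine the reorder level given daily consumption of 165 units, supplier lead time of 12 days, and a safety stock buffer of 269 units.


Formula: ROP = (Daily Demand * Lead Time) + Safety Stock
Demand during lead time = 165 * 12 = 1980 units
ROP = 1980 + 269 = 2249 units

2249 units


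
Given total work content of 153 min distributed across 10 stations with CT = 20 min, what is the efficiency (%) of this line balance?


Formula: Efficiency = Sum of Task Times / (N_stations * CT) * 100
Total station capacity = 10 stations * 20 min = 200 min
Efficiency = 153 / 200 * 100 = 76.5%

76.5%


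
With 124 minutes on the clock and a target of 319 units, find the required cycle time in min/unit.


Formula: CT = Available Time / Number of Units
CT = 124 min / 319 units
CT = 0.39 min/unit

0.39 min/unit


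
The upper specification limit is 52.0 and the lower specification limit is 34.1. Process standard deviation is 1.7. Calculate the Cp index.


Cp = (52.0 - 34.1) / (6 * 1.7)

1.75
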